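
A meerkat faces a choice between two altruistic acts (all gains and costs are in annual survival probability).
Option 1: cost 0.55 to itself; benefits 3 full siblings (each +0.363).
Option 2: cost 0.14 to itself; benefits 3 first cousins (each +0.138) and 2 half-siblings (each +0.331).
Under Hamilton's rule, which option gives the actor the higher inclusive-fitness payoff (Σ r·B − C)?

Option 2

Option 1: r to a full sibling = 0.5.
Option 1: Σ r·B − C = (3·0.5·0.363) − 0.55 = -0.0055.
Option 2: r to a first cousin = 0.125.
Option 2: r to a half-sibling = 0.25.
Option 2: Σ r·B − C = (3·0.125·0.138 + 2·0.25·0.331) − 0.14 = 0.07725.
Option 2 has the higher net inclusive-fitness payoff.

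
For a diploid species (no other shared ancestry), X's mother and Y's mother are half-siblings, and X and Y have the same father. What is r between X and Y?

Wright's path rule: contributions from independent ancestry routes add.
X and Y are related in two ways: half first cousins through their mothers (r = 1/16) and half-sibs through their shared father (r = 1/4).
r = 1/16 + 1/4 = 0.3125.

0.3125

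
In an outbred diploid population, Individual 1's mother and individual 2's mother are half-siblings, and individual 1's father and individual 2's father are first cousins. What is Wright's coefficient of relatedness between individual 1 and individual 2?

Independent pedigree routes through distinct common ancestors add.
Individual 1 and individual 2 are related in two ways: half first cousins through their mothers (r = 1/16) and second cousins through their fathers (r = 1/32).
r = 1/16 + 1/32 = 3/32 = 0.09375.

0.09375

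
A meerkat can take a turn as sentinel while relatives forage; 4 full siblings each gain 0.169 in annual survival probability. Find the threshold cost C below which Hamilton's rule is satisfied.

0.338

r to a full sibling = 1/2 (full sibs share both parents — two paths of length 2: r = 2·(1/2)^2 = 1/2).
Hamilton's rule: n·r·B > C, so the trait is favored while C < n·r·B = 4·0.5·0.169 = 0.338.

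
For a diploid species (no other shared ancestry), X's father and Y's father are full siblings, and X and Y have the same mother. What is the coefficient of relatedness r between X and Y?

0.375

Wright's path rule: contributions from independent ancestry routes add.
X and Y are related in two ways: first cousins through their fathers (r = 1/8) and half-sibs through their shared mother (r = 1/4).
r = 1/8 + 1/4 = 0.375.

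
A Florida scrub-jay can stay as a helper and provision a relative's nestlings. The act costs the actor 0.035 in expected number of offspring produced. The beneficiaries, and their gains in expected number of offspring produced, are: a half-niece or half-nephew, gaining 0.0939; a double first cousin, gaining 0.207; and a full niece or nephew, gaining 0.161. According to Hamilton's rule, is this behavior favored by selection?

Yes

Hamilton's rule: the trait is favored when the sum of r·B over every recipient exceeds the actor's cost C.
r to a half-niece or half-nephew = 1/8 (half-aunt/uncle↔niece/nephew: one path of length 3: r = (1/2)^3 = 1/8).
r to a double first cousin = 1/4 (double first cousins share both grandparent pairs — four paths of length 4: r = 4·(1/2)^4 = 1/4).
r to a full niece or nephew = 1/4 (full aunt/uncle↔niece/nephew: two paths of length 3 through the shared grandparent pair: r = 2·(1/2)^3 = 1/4).
Summing one r·B term per recipient: 1·0.125·0.0939 + 1·0.25·0.207 + 1·0.25·0.161 = 0.1037375.
0.1037375 > 0.035: the indirect benefit exceeds the cost.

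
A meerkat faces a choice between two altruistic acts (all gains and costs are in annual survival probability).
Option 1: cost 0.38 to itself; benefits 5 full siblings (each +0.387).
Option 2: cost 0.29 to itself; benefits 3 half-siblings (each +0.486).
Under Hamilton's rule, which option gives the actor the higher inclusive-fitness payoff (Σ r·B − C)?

Option 1

Option 1: r to a full sibling = 0.5.
Option 1: Σ r·B − C = (5·0.5·0.387) − 0.38 = 0.5875.
Option 2: r to a half-sibling = 0.25.
Option 2: Σ r·B − C = (3·0.25·0.486) − 0.29 = 0.0745.
Option 1 has the higher net inclusive-fitness payoff.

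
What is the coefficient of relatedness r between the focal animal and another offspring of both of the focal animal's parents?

0.5

Each parent–offspring link contributes a factor of 1/2, and independent paths through distinct common ancestors add.
Full sibs share both parents — two paths of length 2: r = 2·(1/2)^2 = 1/2.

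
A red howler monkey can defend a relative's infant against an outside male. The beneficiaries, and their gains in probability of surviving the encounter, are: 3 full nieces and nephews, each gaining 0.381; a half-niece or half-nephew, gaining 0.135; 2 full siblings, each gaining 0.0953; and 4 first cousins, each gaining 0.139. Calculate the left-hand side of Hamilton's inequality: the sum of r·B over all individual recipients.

0.467425

r to a full niece or nephew = 0.25 (full aunt/uncle↔niece/nephew: two paths of length 3 through the shared grandparent pair: r = 2·(1/2)^3 = 1/4).
r to a half-niece or half-nephew = 1/8 (half-aunt/uncle↔niece/nephew: one path of length 3: r = (1/2)^3 = 1/8).
r to a full sibling = 0.5 (full sibs share both parents — two paths of length 2: r = 2·(1/2)^2 = 1/2).
r to a first cousin = 0.125 (first cousins share one grandparent pair — two paths of length 4: r = 2·(1/2)^4 = 1/8).
Summing one r·B term per recipient: 3·0.25·0.381 + 1·0.125·0.135 + 2·0.5·0.0953 + 4·0.125·0.139 = 0.467425.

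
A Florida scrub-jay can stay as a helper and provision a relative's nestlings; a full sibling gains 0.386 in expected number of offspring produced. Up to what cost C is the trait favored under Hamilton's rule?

0.193

r to a full sibling = 1/2 (full sibs share both parents — two paths of length 2: r = 2·(1/2)^2 = 1/2).
Hamilton's rule: n·r·B > C, so the trait is favored while C < n·r·B = 1·0.5·0.386 = 0.193.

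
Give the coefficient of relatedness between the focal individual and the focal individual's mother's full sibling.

Each parent–offspring link contributes a factor of 1/2, and independent paths through distinct common ancestors add.
Full aunt/uncle↔niece/nephew: two paths of length 3 through the shared grandparent pair: r = 2·(1/2)^3 = 1/4.

0.25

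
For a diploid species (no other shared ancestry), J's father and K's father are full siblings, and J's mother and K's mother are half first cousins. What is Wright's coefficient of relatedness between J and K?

Independent pedigree routes through distinct common ancestors add.
J and K are related in two ways: first cousins through their fathers (r = 1/8) and half second cousins through their mothers (r = 1/64).
r = 1/8 + 1/64 = 9/64 = 0.140625.

0.140625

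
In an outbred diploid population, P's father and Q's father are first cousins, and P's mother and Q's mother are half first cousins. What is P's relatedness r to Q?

0.046875

Wright's path rule: contributions from independent ancestry routes add.
P and Q are related in two ways: second cousins through their fathers (r = 1/32) and half second cousins through their mothers (r = 1/64).
r = 1/32 + 1/64 = 0.046875.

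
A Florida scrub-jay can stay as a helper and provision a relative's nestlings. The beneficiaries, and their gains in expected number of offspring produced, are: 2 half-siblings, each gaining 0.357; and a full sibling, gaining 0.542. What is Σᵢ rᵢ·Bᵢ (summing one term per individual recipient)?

0.4495

r to a half-sibling = 0.25 (half-sibs share one parent — one path of length 2: r = (1/2)^2 = 1/4).
r to a full sibling = 0.5 (full sibs share both parents — two paths of length 2: r = 2·(1/2)^2 = 1/2).
Summing one r·B term per recipient: 2·0.25·0.357 + 1·0.5·0.542 = 0.4495.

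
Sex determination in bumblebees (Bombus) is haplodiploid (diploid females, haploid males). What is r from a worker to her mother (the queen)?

0.5

One meiotic link between diploid queen and diploid daughter: r = 1/2.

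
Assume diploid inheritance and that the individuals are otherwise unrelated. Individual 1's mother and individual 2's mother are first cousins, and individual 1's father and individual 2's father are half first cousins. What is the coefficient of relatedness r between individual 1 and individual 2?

0.046875

With two independent routes of shared ancestry, r is the sum of the two contributions.
Individual 1 and individual 2 are related in two ways: second cousins through their mothers (r = 1/32) and half second cousins through their fathers (r = 1/64).
r = 1/32 + 1/64 = 0.046875.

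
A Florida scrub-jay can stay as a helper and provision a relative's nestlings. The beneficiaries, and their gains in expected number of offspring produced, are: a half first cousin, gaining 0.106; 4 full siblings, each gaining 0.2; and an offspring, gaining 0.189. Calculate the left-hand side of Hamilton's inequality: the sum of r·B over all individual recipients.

0.501125

r to a half first cousin = 1/16 (half first cousins share one grandparent — one path of length 4: r = (1/2)^4 = 1/16).
r to a full sibling = 1/2 (full sibs share both parents — two paths of length 2: r = 2·(1/2)^2 = 1/2).
r to an offspring = 1/2 (one parent–offspring link: r = (1/2)^1 = 1/2).
Summing one r·B term per recipient: 1·0.0625·0.106 + 4·0.5·0.2 + 1·0.5·0.189 = 0.501125.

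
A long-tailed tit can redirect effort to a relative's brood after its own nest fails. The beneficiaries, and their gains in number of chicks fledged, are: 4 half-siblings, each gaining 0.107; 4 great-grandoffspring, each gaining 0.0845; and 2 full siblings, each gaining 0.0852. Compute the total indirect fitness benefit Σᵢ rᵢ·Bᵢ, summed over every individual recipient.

r to a half-sibling = 0.25 (half-sibs share one parent — one path of length 2: r = (1/2)^2 = 1/4).
r to a great-grandoffspring = 0.125 (three parent–offspring links: r = (1/2)^3 = 1/8).
r to a full sibling = 1/2 (full sibs share both parents — two paths of length 2: r = 2·(1/2)^2 = 1/2).
Summing one r·B term per recipient: 4·0.25·0.107 + 4·0.125·0.0845 + 2·0.5·0.0852 = 0.23445.

0.23445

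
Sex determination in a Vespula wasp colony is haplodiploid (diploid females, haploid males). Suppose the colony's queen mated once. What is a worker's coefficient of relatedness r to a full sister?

0.75

Haplodiploid full sisters inherit their father's entire haploid genome identically (contributing 1/2) and on average half of their mother's contribution (1/2 · 1/2 = 1/4); r = 1/2 + 1/4 = 3/4.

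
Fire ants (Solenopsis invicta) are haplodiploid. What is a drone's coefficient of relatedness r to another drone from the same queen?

0.5

Haploid brothers each carry a random half of the queen's diploid genome, so on average they share half: r = 1/2.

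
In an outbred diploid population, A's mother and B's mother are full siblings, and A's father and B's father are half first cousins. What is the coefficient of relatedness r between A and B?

0.140625

With two independent routes of shared ancestry, r is the sum of the two contributions.
A and B are related in two ways: first cousins through their mothers (r = 1/8) and half second cousins through their fathers (r = 1/64).
r = 1/8 + 1/64 = 0.140625.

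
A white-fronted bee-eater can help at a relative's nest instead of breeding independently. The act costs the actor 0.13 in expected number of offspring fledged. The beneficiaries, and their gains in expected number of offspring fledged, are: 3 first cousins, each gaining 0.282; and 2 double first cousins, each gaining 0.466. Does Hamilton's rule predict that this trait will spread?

Yes

Hamilton's rule: the trait is favored when the sum of r·B over every recipient exceeds the actor's cost C.
r to a first cousin = 1/8 (first cousins share one grandparent pair — two paths of length 4: r = 2·(1/2)^4 = 1/8).
r to a double first cousin = 0.25 (double first cousins share both grandparent pairs — four paths of length 4: r = 4·(1/2)^4 = 1/4).
Summing one r·B term per recipient: 3·0.125·0.282 + 2·0.25·0.466 = 0.33875.
0.33875 > 0.13: the indirect benefit exceeds the cost.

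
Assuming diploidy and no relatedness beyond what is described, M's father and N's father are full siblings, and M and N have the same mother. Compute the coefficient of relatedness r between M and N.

Wright's path rule: contributions from independent ancestry routes add.
M and N are related in two ways: first cousins through their fathers (r = 1/8) and half-sibs through their shared mother (r = 1/4).
r = 1/8 + 1/4 = 3/8 = 0.375.

0.375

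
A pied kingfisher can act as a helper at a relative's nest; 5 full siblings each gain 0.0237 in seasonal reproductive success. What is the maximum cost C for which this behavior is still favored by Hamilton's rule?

r to a full sibling = 0.5 (full sibs share both parents — two paths of length 2: r = 2·(1/2)^2 = 1/2).
Hamilton's rule: n·r·B > C, so the trait is favored while C < n·r·B = 5·0.5·0.0237 = 0.05925.

0.05925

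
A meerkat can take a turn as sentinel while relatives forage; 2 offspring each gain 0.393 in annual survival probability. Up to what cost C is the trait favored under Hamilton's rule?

r to an offspring = 0.5 (one parent–offspring link: r = (1/2)^1 = 1/2).
Hamilton's rule: n·r·B > C, so the trait is favored while C < n·r·B = 2·0.5·0.393 = 0.393.

0.393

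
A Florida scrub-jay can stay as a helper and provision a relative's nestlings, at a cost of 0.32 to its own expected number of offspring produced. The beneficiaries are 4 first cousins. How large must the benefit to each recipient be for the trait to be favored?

r to a first cousin = 1/8 (first cousins share one grandparent pair — two paths of length 4: r = 2·(1/2)^4 = 1/8).
Hamilton's rule with n recipients of equal r: n·r·B > C, so B > C/(n·r) = 0.32/(4·0.125) = 0.64.

0.64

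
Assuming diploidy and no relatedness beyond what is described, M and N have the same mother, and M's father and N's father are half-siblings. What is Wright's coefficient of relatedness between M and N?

0.3125

Independent pedigree routes through distinct common ancestors add.
M and N are related in two ways: half-sibs through their shared mother (r = 1/4) and half first cousins through their fathers (r = 1/16).
r = 1/4 + 1/16 = 0.3125.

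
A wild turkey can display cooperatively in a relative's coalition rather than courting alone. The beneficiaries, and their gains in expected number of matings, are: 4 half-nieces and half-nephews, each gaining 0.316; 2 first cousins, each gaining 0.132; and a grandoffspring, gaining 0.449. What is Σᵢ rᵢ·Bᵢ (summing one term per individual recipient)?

0.30325

r to a half-niece or half-nephew = 1/8 (half-aunt/uncle↔niece/nephew: one path of length 3: r = (1/2)^3 = 1/8).
r to a first cousin = 0.125 (first cousins share one grandparent pair — two paths of length 4: r = 2·(1/2)^4 = 1/8).
r to a grandoffspring = 1/4 (two parent–offspring links: r = (1/2)^2 = 1/4).
Summing one r·B term per recipient: 4·0.125·0.316 + 2·0.125·0.132 + 1·0.25·0.449 = 0.30325.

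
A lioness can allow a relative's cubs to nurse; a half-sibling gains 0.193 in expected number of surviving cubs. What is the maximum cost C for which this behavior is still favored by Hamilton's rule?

0.04825

r to a half-sibling = 0.25 (half-sibs share one parent — one path of length 2: r = (1/2)^2 = 1/4).
Hamilton's rule: n·r·B > C, so the trait is favored while C < n·r·B = 1·0.25·0.193 = 0.04825.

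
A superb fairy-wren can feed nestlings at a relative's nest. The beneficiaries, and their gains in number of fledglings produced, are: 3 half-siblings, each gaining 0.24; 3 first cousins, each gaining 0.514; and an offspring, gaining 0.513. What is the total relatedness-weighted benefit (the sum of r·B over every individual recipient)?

0.62925

r to a half-sibling = 0.25 (half-sibs share one parent — one path of length 2: r = (1/2)^2 = 1/4).
r to a first cousin = 0.125 (first cousins share one grandparent pair — two paths of length 4: r = 2·(1/2)^4 = 1/8).
r to an offspring = 1/2 (one parent–offspring link: r = (1/2)^1 = 1/2).
Summing one r·B term per recipient: 3·0.25·0.24 + 3·0.125·0.514 + 1·0.5·0.513 = 0.62925.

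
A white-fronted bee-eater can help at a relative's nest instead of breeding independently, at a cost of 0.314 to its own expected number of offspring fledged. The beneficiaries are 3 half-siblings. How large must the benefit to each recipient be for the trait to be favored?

0.4187

r to a half-sibling = 1/4 (half-sibs share one parent — one path of length 2: r = (1/2)^2 = 1/4).
Hamilton's rule with n recipients of equal r: n·r·B > C, so B > C/(n·r) = 0.314/(3·0.25) = 0.4187.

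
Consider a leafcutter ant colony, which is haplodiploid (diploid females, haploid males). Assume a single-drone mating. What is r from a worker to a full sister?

0.75

Haplodiploid full sisters inherit their father's entire haploid genome identically (contributing 1/2) and on average half of their mother's contribution (1/2 · 1/2 = 1/4); r = 1/2 + 1/4 = 3/4.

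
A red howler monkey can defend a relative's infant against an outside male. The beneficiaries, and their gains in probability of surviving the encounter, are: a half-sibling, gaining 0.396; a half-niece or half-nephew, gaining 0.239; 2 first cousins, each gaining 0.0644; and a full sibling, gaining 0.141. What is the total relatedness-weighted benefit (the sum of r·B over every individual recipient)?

0.215475

r to a half-sibling = 0.25 (half-sibs share one parent — one path of length 2: r = (1/2)^2 = 1/4).
r to a half-niece or half-nephew = 0.125 (half-aunt/uncle↔niece/nephew: one path of length 3: r = (1/2)^3 = 1/8).
r to a first cousin = 1/8 (first cousins share one grandparent pair — two paths of length 4: r = 2·(1/2)^4 = 1/8).
r to a full sibling = 0.5 (full sibs share both parents — two paths of length 2: r = 2·(1/2)^2 = 1/2).
Summing one r·B term per recipient: 1·0.25·0.396 + 1·0.125·0.239 + 2·0.125·0.0644 + 1·0.5·0.141 = 0.215475.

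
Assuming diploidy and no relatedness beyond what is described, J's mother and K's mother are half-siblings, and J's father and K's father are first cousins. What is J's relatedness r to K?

0.09375

Wright's path rule: contributions from independent ancestry routes add.
J and K are related in two ways: half first cousins through their mothers (r = 1/16) and second cousins through their fathers (r = 1/32).
r = 1/16 + 1/32 = 3/32 = 0.09375.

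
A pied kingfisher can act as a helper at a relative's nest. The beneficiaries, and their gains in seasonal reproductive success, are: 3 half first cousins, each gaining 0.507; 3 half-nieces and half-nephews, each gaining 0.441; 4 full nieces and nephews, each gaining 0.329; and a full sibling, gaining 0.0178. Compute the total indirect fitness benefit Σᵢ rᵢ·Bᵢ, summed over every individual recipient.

0.5983375

r to a half first cousin = 1/16 (half first cousins share one grandparent — one path of length 4: r = (1/2)^4 = 1/16).
r to a half-niece or half-nephew = 0.125 (half-aunt/uncle↔niece/nephew: one path of length 3: r = (1/2)^3 = 1/8).
r to a full niece or nephew = 0.25 (full aunt/uncle↔niece/nephew: two paths of length 3 through the shared grandparent pair: r = 2·(1/2)^3 = 1/4).
r to a full sibling = 1/2 (full sibs share both parents — two paths of length 2: r = 2·(1/2)^2 = 1/2).
Summing one r·B term per recipient: 3·0.0625·0.507 + 3·0.125·0.441 + 4·0.25·0.329 + 1·0.5·0.0178 = 0.5983375.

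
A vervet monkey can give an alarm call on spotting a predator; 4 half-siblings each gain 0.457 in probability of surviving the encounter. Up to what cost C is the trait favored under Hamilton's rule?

r to a half-sibling = 0.25 (half-sibs share one parent — one path of length 2: r = (1/2)^2 = 1/4).
Hamilton's rule: n·r·B > C, so the trait is favored while C < n·r·B = 4·0.25·0.457 = 0.457.

0.457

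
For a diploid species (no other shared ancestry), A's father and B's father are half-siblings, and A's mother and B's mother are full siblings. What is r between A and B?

0.1875

Wright's path rule: contributions from independent ancestry routes add.
A and B are related in two ways: half first cousins through their fathers (r = 1/16) and first cousins through their mothers (r = 1/8).
r = 1/16 + 1/8 = 3/16 = 0.1875.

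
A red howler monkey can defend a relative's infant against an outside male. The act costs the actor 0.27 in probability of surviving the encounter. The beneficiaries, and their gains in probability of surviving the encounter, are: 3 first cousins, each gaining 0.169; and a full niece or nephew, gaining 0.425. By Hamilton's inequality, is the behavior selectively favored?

Hamilton's rule: the trait is favored when the sum of r·B over every recipient exceeds the actor's cost C.
r to a first cousin = 0.125 (first cousins share one grandparent pair — two paths of length 4: r = 2·(1/2)^4 = 1/8).
r to a full niece or nephew = 1/4 (full aunt/uncle↔niece/nephew: two paths of length 3 through the shared grandparent pair: r = 2·(1/2)^3 = 1/4).
Summing one r·B term per recipient: 3·0.125·0.169 + 1·0.25·0.425 = 0.169625.
0.169625 < 0.27: the indirect benefit is less than the cost.

No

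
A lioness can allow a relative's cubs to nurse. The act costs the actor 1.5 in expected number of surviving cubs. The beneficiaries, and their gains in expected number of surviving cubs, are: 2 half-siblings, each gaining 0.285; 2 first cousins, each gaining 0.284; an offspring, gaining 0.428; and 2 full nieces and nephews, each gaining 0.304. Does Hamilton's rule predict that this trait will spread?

No

Hamilton's rule: the trait is favored when the sum of r·B over every recipient exceeds the actor's cost C.
r to a half-sibling = 1/4 (half-sibs share one parent — one path of length 2: r = (1/2)^2 = 1/4).
r to a first cousin = 0.125 (first cousins share one grandparent pair — two paths of length 4: r = 2·(1/2)^4 = 1/8).
r to an offspring = 0.5 (one parent–offspring link: r = (1/2)^1 = 1/2).
r to a full niece or nephew = 1/4 (full aunt/uncle↔niece/nephew: two paths of length 3 through the shared grandparent pair: r = 2·(1/2)^3 = 1/4).
Summing one r·B term per recipient: 2·0.25·0.285 + 2·0.125·0.284 + 1·0.5·0.428 + 2·0.25·0.304 = 0.5795.
0.5795 < 1.5: the indirect benefit is less than the cost.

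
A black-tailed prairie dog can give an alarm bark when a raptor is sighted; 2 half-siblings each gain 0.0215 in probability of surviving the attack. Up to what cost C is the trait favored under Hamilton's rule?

0.01075

r to a half-sibling = 0.25 (half-sibs share one parent — one path of length 2: r = (1/2)^2 = 1/4).
Hamilton's rule: n·r·B > C, so the trait is favored while C < n·r·B = 2·0.25·0.0215 = 0.01075.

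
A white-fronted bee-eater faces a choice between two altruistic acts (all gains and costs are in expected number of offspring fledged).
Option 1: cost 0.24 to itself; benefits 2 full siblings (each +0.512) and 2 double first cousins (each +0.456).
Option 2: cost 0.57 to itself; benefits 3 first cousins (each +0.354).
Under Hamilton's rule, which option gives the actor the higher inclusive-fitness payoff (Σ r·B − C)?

Option 1: r to a full sibling = 0.5.
Option 1: r to a double first cousin = 0.25.
Option 1: Σ r·B − C = (2·0.5·0.512 + 2·0.25·0.456) − 0.24 = 0.5.
Option 2: r to a first cousin = 0.125.
Option 2: Σ r·B − C = (3·0.125·0.354) − 0.57 = -0.43725.
Option 1 has the higher net inclusive-fitness payoff.

Option 1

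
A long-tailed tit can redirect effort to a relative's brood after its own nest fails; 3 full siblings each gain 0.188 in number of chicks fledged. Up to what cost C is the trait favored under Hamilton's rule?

0.282

r to a full sibling = 0.5 (full sibs share both parents — two paths of length 2: r = 2·(1/2)^2 = 1/2).
Hamilton's rule: n·r·B > C, so the trait is favored while C < n·r·B = 3·0.5·0.188 = 0.282.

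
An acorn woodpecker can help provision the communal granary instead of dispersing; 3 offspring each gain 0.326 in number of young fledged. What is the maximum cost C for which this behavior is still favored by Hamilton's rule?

0.489

r to an offspring = 1/2 (one parent–offspring link: r = (1/2)^1 = 1/2).
Hamilton's rule: n·r·B > C, so the trait is favored while C < n·r·B = 3·0.5·0.326 = 0.489.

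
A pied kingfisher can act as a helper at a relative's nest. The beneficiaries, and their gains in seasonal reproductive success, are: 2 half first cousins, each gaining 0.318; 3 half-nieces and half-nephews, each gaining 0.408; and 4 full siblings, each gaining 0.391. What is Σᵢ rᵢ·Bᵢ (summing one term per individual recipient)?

0.97475

r to a half first cousin = 1/16 (half first cousins share one grandparent — one path of length 4: r = (1/2)^4 = 1/16).
r to a half-niece or half-nephew = 1/8 (half-aunt/uncle↔niece/nephew: one path of length 3: r = (1/2)^3 = 1/8).
r to a full sibling = 1/2 (full sibs share both parents — two paths of length 2: r = 2·(1/2)^2 = 1/2).
Summing one r·B term per recipient: 2·0.0625·0.318 + 3·0.125·0.408 + 4·0.5·0.391 = 0.97475.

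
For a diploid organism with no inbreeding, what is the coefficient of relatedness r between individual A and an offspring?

0.5

Each parent–offspring link contributes a factor of 1/2, and independent paths through distinct common ancestors add.
One parent–offspring link: r = (1/2)^1 = 1/2.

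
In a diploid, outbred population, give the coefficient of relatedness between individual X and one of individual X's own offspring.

0.5

Each parent–offspring link contributes a factor of 1/2, and independent paths through distinct common ancestors add.
One parent–offspring link: r = (1/2)^1 = 1/2.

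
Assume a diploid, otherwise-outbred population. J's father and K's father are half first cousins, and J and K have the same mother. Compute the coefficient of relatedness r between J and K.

0.265625

Independent pedigree routes through distinct common ancestors add.
J and K are related in two ways: half second cousins through their fathers (r = 1/64) and half-sibs through their shared mother (r = 1/4).
r = 1/64 + 1/4 = 17/64 = 0.265625.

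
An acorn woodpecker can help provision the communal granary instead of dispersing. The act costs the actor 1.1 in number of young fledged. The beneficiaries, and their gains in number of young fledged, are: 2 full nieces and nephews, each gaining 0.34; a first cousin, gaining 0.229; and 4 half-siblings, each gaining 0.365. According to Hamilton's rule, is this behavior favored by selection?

No

Hamilton's rule: the trait is favored when the sum of r·B over every recipient exceeds the actor's cost C.
r to a full niece or nephew = 1/4 (full aunt/uncle↔niece/nephew: two paths of length 3 through the shared grandparent pair: r = 2·(1/2)^3 = 1/4).
r to a first cousin = 0.125 (first cousins share one grandparent pair — two paths of length 4: r = 2·(1/2)^4 = 1/8).
r to a half-sibling = 0.25 (half-sibs share one parent — one path of length 2: r = (1/2)^2 = 1/4).
Summing one r·B term per recipient: 2·0.25·0.34 + 1·0.125·0.229 + 4·0.25·0.365 = 0.563625.
0.563625 < 1.1: the indirect benefit is less than the cost.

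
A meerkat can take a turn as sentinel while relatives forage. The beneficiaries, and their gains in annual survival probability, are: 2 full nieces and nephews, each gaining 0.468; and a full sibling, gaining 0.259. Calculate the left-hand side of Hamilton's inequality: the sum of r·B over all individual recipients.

r to a full niece or nephew = 0.25 (full aunt/uncle↔niece/nephew: two paths of length 3 through the shared grandparent pair: r = 2·(1/2)^3 = 1/4).
r to a full sibling = 1/2 (full sibs share both parents — two paths of length 2: r = 2·(1/2)^2 = 1/2).
Summing one r·B term per recipient: 2·0.25·0.468 + 1·0.5·0.259 = 0.3635.

0.3635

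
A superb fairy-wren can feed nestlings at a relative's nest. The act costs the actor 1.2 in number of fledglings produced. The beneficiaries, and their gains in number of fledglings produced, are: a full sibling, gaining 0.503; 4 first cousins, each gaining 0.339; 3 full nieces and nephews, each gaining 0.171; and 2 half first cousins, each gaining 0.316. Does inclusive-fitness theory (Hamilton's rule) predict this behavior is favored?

Hamilton's rule: the trait is favored when the sum of r·B over every recipient exceeds the actor's cost C.
r to a full sibling = 0.5 (full sibs share both parents — two paths of length 2: r = 2·(1/2)^2 = 1/2).
r to a first cousin = 1/8 (first cousins share one grandparent pair — two paths of length 4: r = 2·(1/2)^4 = 1/8).
r to a full niece or nephew = 0.25 (full aunt/uncle↔niece/nephew: two paths of length 3 through the shared grandparent pair: r = 2·(1/2)^3 = 1/4).
r to a half first cousin = 0.0625 (half first cousins share one grandparent — one path of length 4: r = (1/2)^4 = 1/16).
Summing one r·B term per recipient: 1·0.5·0.503 + 4·0.125·0.339 + 3·0.25·0.171 + 2·0.0625·0.316 = 0.58875.
0.58875 < 1.2: the indirect benefit is less than the cost.

No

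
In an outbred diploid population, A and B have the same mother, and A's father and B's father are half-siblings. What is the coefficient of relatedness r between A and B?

0.3125

With two independent routes of shared ancestry, r is the sum of the two contributions.
A and B are related in two ways: half-sibs through their shared mother (r = 1/4) and half first cousins through their fathers (r = 1/16).
r = 1/4 + 1/16 = 0.3125.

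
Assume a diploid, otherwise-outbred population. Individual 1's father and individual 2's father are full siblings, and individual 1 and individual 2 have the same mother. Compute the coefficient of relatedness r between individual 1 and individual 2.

Relatedness sums over independent paths through distinct common ancestors.
Individual 1 and individual 2 are related in two ways: first cousins through their fathers (r = 1/8) and half-sibs through their shared mother (r = 1/4).
r = 1/8 + 1/4 = 0.375.

0.375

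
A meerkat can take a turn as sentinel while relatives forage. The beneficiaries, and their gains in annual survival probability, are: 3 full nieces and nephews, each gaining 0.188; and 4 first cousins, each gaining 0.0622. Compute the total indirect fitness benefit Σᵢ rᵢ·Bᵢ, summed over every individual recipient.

0.1721

r to a full niece or nephew = 0.25 (full aunt/uncle↔niece/nephew: two paths of length 3 through the shared grandparent pair: r = 2·(1/2)^3 = 1/4).
r to a first cousin = 0.125 (first cousins share one grandparent pair — two paths of length 4: r = 2·(1/2)^4 = 1/8).
Summing one r·B term per recipient: 3·0.25·0.188 + 4·0.125·0.0622 = 0.1721.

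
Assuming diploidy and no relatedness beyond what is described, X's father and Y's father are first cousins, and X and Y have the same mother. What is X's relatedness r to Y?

0.28125

Independent pedigree routes through distinct common ancestors add.
X and Y are related in two ways: second cousins through their fathers (r = 1/32) and half-sibs through their shared mother (r = 1/4).
r = 1/32 + 1/4 = 0.28125.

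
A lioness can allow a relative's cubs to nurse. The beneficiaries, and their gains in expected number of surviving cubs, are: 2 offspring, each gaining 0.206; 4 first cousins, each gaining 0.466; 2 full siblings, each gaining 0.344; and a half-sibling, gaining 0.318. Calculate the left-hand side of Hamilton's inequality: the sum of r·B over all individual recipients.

0.8625

r to an offspring = 0.5 (one parent–offspring link: r = (1/2)^1 = 1/2).
r to a first cousin = 1/8 (first cousins share one grandparent pair — two paths of length 4: r = 2·(1/2)^4 = 1/8).
r to a full sibling = 0.5 (full sibs share both parents — two paths of length 2: r = 2·(1/2)^2 = 1/2).
r to a half-sibling = 1/4 (half-sibs share one parent — one path of length 2: r = (1/2)^2 = 1/4).
Summing one r·B term per recipient: 2·0.5·0.206 + 4·0.125·0.466 + 2·0.5·0.344 + 1·0.25·0.318 = 0.8625.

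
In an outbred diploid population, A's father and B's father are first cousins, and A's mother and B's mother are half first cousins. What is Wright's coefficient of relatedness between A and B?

Wright's path rule: contributions from independent ancestry routes add.
A and B are related in two ways: second cousins through their fathers (r = 1/32) and half second cousins through their mothers (r = 1/64).
r = 1/32 + 1/64 = 3/64 = 0.046875.

0.046875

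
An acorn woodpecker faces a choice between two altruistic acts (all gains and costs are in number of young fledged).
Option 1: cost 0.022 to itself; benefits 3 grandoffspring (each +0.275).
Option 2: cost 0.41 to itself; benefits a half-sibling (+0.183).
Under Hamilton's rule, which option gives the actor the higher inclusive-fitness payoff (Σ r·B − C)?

Option 1: r to a grandoffspring = 0.25.
Option 1: Σ r·B − C = (3·0.25·0.275) − 0.022 = 0.18425.
Option 2: r to a half-sibling = 0.25.
Option 2: Σ r·B − C = (1·0.25·0.183) − 0.41 = -0.36425.
Option 1 has the higher net inclusive-fitness payoff.

Option 1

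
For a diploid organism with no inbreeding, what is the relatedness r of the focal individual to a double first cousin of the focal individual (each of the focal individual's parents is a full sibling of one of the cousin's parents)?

Each parent–offspring link contributes a factor of 1/2, and independent paths through distinct common ancestors add.
Double first cousins share both grandparent pairs — four paths of length 4: r = 4·(1/2)^4 = 1/4.

0.25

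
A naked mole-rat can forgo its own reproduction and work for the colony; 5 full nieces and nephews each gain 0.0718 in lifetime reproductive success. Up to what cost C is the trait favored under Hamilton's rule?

r to a full niece or nephew = 1/4 (full aunt/uncle↔niece/nephew: two paths of length 3 through the shared grandparent pair: r = 2·(1/2)^3 = 1/4).
Hamilton's rule: n·r·B > C, so the trait is favored while C < n·r·B = 5·0.25·0.0718 = 0.08975.

0.08975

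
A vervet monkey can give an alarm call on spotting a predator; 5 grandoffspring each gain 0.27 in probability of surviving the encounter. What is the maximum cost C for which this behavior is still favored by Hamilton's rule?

r to a grandoffspring = 1/4 (two parent–offspring links: r = (1/2)^2 = 1/4).
Hamilton's rule: n·r·B > C, so the trait is favored while C < n·r·B = 5·0.25·0.27 = 0.3375.

0.3375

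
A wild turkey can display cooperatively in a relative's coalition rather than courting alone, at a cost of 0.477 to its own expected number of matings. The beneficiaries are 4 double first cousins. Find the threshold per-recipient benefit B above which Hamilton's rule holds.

r to a double first cousin = 1/4 (double first cousins share both grandparent pairs — four paths of length 4: r = 4·(1/2)^4 = 1/4).
Hamilton's rule with n recipients of equal r: n·r·B > C, so B > C/(n·r) = 0.477/(4·0.25) = 0.477.

0.477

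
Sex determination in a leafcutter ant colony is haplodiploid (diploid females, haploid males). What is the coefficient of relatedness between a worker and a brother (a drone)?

Her haploid brother carries none of their father's genes and a random half of their mother's genome; that half matches the maternal half of her own genome with probability 1/2: r = 1/2 · 1/2 = 1/4.

0.25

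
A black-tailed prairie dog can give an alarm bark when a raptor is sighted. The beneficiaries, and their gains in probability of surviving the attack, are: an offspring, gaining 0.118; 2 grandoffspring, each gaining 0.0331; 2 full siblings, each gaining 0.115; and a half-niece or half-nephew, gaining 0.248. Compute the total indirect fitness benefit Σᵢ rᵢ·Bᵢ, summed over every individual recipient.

0.22155

r to an offspring = 0.5 (one parent–offspring link: r = (1/2)^1 = 1/2).
r to a grandoffspring = 1/4 (two parent–offspring links: r = (1/2)^2 = 1/4).
r to a full sibling = 1/2 (full sibs share both parents — two paths of length 2: r = 2·(1/2)^2 = 1/2).
r to a half-niece or half-nephew = 0.125 (half-aunt/uncle↔niece/nephew: one path of length 3: r = (1/2)^3 = 1/8).
Summing one r·B term per recipient: 1·0.5·0.118 + 2·0.25·0.0331 + 2·0.5·0.115 + 1·0.125·0.248 = 0.22155.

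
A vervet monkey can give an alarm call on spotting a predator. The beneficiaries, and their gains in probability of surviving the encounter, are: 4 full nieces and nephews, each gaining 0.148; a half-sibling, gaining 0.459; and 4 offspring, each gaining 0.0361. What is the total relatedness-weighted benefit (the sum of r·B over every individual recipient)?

0.33495

r to a full niece or nephew = 0.25 (full aunt/uncle↔niece/nephew: two paths of length 3 through the shared grandparent pair: r = 2·(1/2)^3 = 1/4).
r to a half-sibling = 0.25 (half-sibs share one parent — one path of length 2: r = (1/2)^2 = 1/4).
r to an offspring = 1/2 (one parent–offspring link: r = (1/2)^1 = 1/2).
Summing one r·B term per recipient: 4·0.25·0.148 + 1·0.25·0.459 + 4·0.5·0.0361 = 0.33495.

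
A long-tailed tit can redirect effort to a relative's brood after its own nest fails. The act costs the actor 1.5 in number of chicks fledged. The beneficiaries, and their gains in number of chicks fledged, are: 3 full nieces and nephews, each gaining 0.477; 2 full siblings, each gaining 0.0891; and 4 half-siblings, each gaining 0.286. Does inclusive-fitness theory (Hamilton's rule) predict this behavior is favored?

Hamilton's rule: the trait is favored when the sum of r·B over every recipient exceeds the actor's cost C.
r to a full niece or nephew = 0.25 (full aunt/uncle↔niece/nephew: two paths of length 3 through the shared grandparent pair: r = 2·(1/2)^3 = 1/4).
r to a full sibling = 1/2 (full sibs share both parents — two paths of length 2: r = 2·(1/2)^2 = 1/2).
r to a half-sibling = 1/4 (half-sibs share one parent — one path of length 2: r = (1/2)^2 = 1/4).
Summing one r·B term per recipient: 3·0.25·0.477 + 2·0.5·0.0891 + 4·0.25·0.286 = 0.73285.
0.73285 < 1.5: the indirect benefit is less than the cost.

No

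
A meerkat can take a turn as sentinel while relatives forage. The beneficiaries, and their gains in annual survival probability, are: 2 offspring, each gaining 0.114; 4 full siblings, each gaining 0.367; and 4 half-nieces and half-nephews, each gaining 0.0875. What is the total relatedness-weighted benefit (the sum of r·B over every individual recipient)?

r to an offspring = 1/2 (one parent–offspring link: r = (1/2)^1 = 1/2).
r to a full sibling = 0.5 (full sibs share both parents — two paths of length 2: r = 2·(1/2)^2 = 1/2).
r to a half-niece or half-nephew = 0.125 (half-aunt/uncle↔niece/nephew: one path of length 3: r = (1/2)^3 = 1/8).
Summing one r·B term per recipient: 2·0.5·0.114 + 4·0.5·0.367 + 4·0.125·0.0875 = 0.89175.

0.89175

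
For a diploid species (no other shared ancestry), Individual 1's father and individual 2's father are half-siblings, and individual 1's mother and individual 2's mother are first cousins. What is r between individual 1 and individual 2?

0.09375

Relatedness sums over independent paths through distinct common ancestors.
Individual 1 and individual 2 are related in two ways: half first cousins through their fathers (r = 1/16) and second cousins through their mothers (r = 1/32).
r = 1/16 + 1/32 = 0.09375.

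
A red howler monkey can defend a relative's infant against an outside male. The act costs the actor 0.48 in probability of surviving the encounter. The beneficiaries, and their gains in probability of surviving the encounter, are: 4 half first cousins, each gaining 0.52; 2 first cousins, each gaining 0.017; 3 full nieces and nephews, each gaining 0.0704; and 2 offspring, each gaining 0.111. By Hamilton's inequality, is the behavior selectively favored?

Hamilton's rule: the trait is favored when the sum of r·B over every recipient exceeds the actor's cost C.
r to a half first cousin = 0.0625 (half first cousins share one grandparent — one path of length 4: r = (1/2)^4 = 1/16).
r to a first cousin = 1/8 (first cousins share one grandparent pair — two paths of length 4: r = 2·(1/2)^4 = 1/8).
r to a full niece or nephew = 1/4 (full aunt/uncle↔niece/nephew: two paths of length 3 through the shared grandparent pair: r = 2·(1/2)^3 = 1/4).
r to an offspring = 0.5 (one parent–offspring link: r = (1/2)^1 = 1/2).
Summing one r·B term per recipient: 4·0.0625·0.52 + 2·0.125·0.017 + 3·0.25·0.0704 + 2·0.5·0.111 = 0.29805.
0.29805 < 0.48: the indirect benefit is less than the cost.

No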